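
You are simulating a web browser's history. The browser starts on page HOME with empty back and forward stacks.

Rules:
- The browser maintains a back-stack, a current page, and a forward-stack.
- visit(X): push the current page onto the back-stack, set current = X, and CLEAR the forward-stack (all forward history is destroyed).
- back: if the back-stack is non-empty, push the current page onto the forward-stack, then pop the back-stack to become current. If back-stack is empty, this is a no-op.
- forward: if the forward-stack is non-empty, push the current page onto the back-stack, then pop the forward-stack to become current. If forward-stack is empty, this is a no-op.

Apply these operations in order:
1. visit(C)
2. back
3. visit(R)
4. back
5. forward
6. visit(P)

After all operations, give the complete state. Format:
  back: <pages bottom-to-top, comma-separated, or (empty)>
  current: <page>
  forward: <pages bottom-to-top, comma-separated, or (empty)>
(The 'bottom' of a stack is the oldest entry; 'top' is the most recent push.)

Answer: back: HOME,R
current: P
forward: (empty)

Derivation:
After 1 (visit(C)): cur=C back=1 fwd=0
After 2 (back): cur=HOME back=0 fwd=1
After 3 (visit(R)): cur=R back=1 fwd=0
After 4 (back): cur=HOME back=0 fwd=1
After 5 (forward): cur=R back=1 fwd=0
After 6 (visit(P)): cur=P back=2 fwd=0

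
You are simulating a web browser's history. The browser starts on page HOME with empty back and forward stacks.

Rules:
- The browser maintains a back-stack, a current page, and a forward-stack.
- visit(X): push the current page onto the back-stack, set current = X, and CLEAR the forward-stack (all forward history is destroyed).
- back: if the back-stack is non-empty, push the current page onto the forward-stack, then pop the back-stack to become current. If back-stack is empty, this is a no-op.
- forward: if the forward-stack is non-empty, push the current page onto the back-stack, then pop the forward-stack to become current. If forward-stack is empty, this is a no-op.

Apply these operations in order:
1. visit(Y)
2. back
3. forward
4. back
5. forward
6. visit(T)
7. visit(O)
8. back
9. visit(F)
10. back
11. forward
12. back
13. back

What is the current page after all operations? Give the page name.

After 1 (visit(Y)): cur=Y back=1 fwd=0
After 2 (back): cur=HOME back=0 fwd=1
After 3 (forward): cur=Y back=1 fwd=0
After 4 (back): cur=HOME back=0 fwd=1
After 5 (forward): cur=Y back=1 fwd=0
After 6 (visit(T)): cur=T back=2 fwd=0
After 7 (visit(O)): cur=O back=3 fwd=0
After 8 (back): cur=T back=2 fwd=1
After 9 (visit(F)): cur=F back=3 fwd=0
After 10 (back): cur=T back=2 fwd=1
After 11 (forward): cur=F back=3 fwd=0
After 12 (back): cur=T back=2 fwd=1
After 13 (back): cur=Y back=1 fwd=2

Answer: Y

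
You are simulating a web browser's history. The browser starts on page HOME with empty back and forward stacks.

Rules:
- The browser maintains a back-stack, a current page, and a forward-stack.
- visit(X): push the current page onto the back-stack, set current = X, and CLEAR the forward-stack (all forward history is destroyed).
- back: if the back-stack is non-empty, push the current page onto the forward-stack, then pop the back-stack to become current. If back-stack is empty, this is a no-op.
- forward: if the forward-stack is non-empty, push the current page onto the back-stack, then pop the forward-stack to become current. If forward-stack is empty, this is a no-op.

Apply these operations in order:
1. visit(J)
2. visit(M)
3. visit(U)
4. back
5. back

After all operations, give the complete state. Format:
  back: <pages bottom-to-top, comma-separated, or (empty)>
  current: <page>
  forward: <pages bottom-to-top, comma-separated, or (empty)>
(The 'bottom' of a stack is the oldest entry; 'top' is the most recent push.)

After 1 (visit(J)): cur=J back=1 fwd=0
After 2 (visit(M)): cur=M back=2 fwd=0
After 3 (visit(U)): cur=U back=3 fwd=0
After 4 (back): cur=M back=2 fwd=1
After 5 (back): cur=J back=1 fwd=2

Answer: back: HOME
current: J
forward: U,M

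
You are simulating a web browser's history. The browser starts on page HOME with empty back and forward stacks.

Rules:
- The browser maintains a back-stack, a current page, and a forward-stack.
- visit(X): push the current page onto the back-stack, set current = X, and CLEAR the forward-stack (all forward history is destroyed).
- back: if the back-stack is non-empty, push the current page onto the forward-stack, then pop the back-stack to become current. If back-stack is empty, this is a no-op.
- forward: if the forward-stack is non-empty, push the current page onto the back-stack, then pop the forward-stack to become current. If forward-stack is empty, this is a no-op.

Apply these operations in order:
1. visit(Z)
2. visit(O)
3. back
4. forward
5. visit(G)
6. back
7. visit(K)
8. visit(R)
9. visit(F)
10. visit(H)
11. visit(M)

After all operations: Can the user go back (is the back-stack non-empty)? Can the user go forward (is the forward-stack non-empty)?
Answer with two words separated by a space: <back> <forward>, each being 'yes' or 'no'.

Answer: yes no

Derivation:
After 1 (visit(Z)): cur=Z back=1 fwd=0
After 2 (visit(O)): cur=O back=2 fwd=0
After 3 (back): cur=Z back=1 fwd=1
After 4 (forward): cur=O back=2 fwd=0
After 5 (visit(G)): cur=G back=3 fwd=0
After 6 (back): cur=O back=2 fwd=1
After 7 (visit(K)): cur=K back=3 fwd=0
After 8 (visit(R)): cur=R back=4 fwd=0
After 9 (visit(F)): cur=F back=5 fwd=0
After 10 (visit(H)): cur=H back=6 fwd=0
After 11 (visit(M)): cur=M back=7 fwd=0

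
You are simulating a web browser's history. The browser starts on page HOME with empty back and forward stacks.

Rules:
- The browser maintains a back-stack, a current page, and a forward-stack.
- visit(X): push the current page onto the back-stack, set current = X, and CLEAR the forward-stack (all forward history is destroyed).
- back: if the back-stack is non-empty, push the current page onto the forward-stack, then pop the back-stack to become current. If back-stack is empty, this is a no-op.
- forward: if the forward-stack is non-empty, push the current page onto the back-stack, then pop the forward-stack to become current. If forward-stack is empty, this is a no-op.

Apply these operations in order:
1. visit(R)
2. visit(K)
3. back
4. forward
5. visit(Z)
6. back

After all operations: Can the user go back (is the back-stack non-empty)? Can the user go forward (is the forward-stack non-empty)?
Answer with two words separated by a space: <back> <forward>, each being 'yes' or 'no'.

After 1 (visit(R)): cur=R back=1 fwd=0
After 2 (visit(K)): cur=K back=2 fwd=0
After 3 (back): cur=R back=1 fwd=1
After 4 (forward): cur=K back=2 fwd=0
After 5 (visit(Z)): cur=Z back=3 fwd=0
After 6 (back): cur=K back=2 fwd=1

Answer: yes yes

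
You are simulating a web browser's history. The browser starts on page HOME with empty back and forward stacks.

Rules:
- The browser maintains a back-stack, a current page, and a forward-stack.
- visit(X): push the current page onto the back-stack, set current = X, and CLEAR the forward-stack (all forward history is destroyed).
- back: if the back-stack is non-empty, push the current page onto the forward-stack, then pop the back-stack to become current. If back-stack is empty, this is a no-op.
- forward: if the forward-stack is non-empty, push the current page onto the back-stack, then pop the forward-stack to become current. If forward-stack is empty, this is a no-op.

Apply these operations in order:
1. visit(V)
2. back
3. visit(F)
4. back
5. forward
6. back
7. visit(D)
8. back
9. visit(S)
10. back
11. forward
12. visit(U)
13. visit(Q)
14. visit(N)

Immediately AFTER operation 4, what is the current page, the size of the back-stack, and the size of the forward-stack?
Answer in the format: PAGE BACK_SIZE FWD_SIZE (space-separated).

After 1 (visit(V)): cur=V back=1 fwd=0
After 2 (back): cur=HOME back=0 fwd=1
After 3 (visit(F)): cur=F back=1 fwd=0
After 4 (back): cur=HOME back=0 fwd=1

HOME 0 1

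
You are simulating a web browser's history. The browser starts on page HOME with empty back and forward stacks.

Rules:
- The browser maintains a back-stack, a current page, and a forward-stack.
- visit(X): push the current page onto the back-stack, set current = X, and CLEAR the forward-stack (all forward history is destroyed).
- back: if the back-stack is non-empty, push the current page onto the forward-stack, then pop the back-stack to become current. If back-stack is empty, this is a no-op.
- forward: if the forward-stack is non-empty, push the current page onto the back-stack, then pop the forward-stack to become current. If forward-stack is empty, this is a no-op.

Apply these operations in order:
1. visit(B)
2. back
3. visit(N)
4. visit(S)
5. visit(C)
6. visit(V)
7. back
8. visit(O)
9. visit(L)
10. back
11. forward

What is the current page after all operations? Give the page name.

Answer: L

Derivation:
After 1 (visit(B)): cur=B back=1 fwd=0
After 2 (back): cur=HOME back=0 fwd=1
After 3 (visit(N)): cur=N back=1 fwd=0
After 4 (visit(S)): cur=S back=2 fwd=0
After 5 (visit(C)): cur=C back=3 fwd=0
After 6 (visit(V)): cur=V back=4 fwd=0
After 7 (back): cur=C back=3 fwd=1
After 8 (visit(O)): cur=O back=4 fwd=0
After 9 (visit(L)): cur=L back=5 fwd=0
After 10 (back): cur=O back=4 fwd=1
After 11 (forward): cur=L back=5 fwd=0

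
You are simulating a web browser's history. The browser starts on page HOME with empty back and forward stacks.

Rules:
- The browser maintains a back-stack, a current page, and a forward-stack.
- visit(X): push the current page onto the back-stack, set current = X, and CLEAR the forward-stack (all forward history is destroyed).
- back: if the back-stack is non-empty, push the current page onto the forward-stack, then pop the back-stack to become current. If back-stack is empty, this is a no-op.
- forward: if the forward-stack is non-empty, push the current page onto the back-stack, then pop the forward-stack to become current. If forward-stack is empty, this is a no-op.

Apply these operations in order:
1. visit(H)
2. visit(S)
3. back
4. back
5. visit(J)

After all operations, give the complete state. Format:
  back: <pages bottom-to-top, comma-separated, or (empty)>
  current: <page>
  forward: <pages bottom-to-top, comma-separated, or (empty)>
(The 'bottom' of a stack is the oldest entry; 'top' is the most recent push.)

After 1 (visit(H)): cur=H back=1 fwd=0
After 2 (visit(S)): cur=S back=2 fwd=0
After 3 (back): cur=H back=1 fwd=1
After 4 (back): cur=HOME back=0 fwd=2
After 5 (visit(J)): cur=J back=1 fwd=0

Answer: back: HOME
current: J
forward: (empty)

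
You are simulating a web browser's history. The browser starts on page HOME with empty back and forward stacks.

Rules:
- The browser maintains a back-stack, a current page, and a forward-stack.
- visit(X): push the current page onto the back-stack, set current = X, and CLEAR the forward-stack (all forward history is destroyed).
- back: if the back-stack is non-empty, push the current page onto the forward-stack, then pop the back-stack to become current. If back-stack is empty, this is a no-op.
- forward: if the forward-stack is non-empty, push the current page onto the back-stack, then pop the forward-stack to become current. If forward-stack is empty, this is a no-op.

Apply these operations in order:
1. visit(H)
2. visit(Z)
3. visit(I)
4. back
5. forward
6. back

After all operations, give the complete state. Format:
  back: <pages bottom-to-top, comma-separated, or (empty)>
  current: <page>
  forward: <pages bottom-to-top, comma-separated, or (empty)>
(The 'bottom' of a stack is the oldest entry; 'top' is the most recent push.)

Answer: back: HOME,H
current: Z
forward: I

Derivation:
After 1 (visit(H)): cur=H back=1 fwd=0
After 2 (visit(Z)): cur=Z back=2 fwd=0
After 3 (visit(I)): cur=I back=3 fwd=0
After 4 (back): cur=Z back=2 fwd=1
After 5 (forward): cur=I back=3 fwd=0
After 6 (back): cur=Z back=2 fwd=1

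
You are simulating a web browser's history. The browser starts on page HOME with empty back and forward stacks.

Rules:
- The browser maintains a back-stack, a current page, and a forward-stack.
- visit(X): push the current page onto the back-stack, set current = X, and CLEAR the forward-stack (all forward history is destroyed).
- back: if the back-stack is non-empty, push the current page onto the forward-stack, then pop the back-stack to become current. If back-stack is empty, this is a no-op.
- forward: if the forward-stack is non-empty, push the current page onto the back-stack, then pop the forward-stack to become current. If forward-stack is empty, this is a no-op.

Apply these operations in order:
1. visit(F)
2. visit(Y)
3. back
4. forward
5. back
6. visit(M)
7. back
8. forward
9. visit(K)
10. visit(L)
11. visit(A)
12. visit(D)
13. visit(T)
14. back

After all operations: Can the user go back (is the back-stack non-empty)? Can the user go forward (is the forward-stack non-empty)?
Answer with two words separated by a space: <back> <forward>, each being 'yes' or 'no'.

Answer: yes yes

Derivation:
After 1 (visit(F)): cur=F back=1 fwd=0
After 2 (visit(Y)): cur=Y back=2 fwd=0
After 3 (back): cur=F back=1 fwd=1
After 4 (forward): cur=Y back=2 fwd=0
After 5 (back): cur=F back=1 fwd=1
After 6 (visit(M)): cur=M back=2 fwd=0
After 7 (back): cur=F back=1 fwd=1
After 8 (forward): cur=M back=2 fwd=0
After 9 (visit(K)): cur=K back=3 fwd=0
After 10 (visit(L)): cur=L back=4 fwd=0
After 11 (visit(A)): cur=A back=5 fwd=0
After 12 (visit(D)): cur=D back=6 fwd=0
After 13 (visit(T)): cur=T back=7 fwd=0
After 14 (back): cur=D back=6 fwd=1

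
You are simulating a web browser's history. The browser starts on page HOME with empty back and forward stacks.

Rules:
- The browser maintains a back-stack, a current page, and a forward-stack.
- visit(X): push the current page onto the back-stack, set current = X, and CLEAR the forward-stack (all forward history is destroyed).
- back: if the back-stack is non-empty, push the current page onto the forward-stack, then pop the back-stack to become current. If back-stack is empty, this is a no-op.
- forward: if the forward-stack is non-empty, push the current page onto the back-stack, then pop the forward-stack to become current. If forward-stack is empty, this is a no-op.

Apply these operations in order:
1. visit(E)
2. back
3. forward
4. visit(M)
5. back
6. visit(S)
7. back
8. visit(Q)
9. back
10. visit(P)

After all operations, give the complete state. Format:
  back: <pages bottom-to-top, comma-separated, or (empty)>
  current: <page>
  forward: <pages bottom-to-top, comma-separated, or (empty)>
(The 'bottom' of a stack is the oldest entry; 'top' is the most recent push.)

Answer: back: HOME,E
current: P
forward: (empty)

Derivation:
After 1 (visit(E)): cur=E back=1 fwd=0
After 2 (back): cur=HOME back=0 fwd=1
After 3 (forward): cur=E back=1 fwd=0
After 4 (visit(M)): cur=M back=2 fwd=0
After 5 (back): cur=E back=1 fwd=1
After 6 (visit(S)): cur=S back=2 fwd=0
After 7 (back): cur=E back=1 fwd=1
After 8 (visit(Q)): cur=Q back=2 fwd=0
After 9 (back): cur=E back=1 fwd=1
After 10 (visit(P)): cur=P back=2 fwd=0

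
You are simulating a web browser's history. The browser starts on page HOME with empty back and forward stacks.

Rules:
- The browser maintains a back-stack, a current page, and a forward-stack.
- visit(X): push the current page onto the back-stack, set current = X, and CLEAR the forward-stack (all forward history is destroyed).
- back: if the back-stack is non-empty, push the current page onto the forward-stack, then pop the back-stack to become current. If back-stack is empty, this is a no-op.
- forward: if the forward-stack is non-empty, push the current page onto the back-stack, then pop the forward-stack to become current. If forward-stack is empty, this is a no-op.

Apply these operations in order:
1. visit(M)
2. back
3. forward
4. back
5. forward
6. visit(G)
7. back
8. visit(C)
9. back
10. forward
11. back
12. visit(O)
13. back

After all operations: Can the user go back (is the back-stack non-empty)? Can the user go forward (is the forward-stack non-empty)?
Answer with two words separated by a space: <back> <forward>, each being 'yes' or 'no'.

Answer: yes yes

Derivation:
After 1 (visit(M)): cur=M back=1 fwd=0
After 2 (back): cur=HOME back=0 fwd=1
After 3 (forward): cur=M back=1 fwd=0
After 4 (back): cur=HOME back=0 fwd=1
After 5 (forward): cur=M back=1 fwd=0
After 6 (visit(G)): cur=G back=2 fwd=0
After 7 (back): cur=M back=1 fwd=1
After 8 (visit(C)): cur=C back=2 fwd=0
After 9 (back): cur=M back=1 fwd=1
After 10 (forward): cur=C back=2 fwd=0
After 11 (back): cur=M back=1 fwd=1
After 12 (visit(O)): cur=O back=2 fwd=0
After 13 (back): cur=M back=1 fwd=1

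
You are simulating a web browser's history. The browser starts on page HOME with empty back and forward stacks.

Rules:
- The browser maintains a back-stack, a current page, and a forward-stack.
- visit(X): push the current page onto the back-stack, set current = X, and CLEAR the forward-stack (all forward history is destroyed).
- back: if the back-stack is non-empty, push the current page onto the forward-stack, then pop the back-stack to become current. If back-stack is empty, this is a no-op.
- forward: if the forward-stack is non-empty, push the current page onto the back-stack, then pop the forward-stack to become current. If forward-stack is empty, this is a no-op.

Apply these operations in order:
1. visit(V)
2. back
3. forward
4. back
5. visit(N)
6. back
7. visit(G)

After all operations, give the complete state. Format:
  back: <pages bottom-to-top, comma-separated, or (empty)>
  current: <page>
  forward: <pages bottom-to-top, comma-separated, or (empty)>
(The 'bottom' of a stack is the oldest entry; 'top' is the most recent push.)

Answer: back: HOME
current: G
forward: (empty)

Derivation:
After 1 (visit(V)): cur=V back=1 fwd=0
After 2 (back): cur=HOME back=0 fwd=1
After 3 (forward): cur=V back=1 fwd=0
After 4 (back): cur=HOME back=0 fwd=1
After 5 (visit(N)): cur=N back=1 fwd=0
After 6 (back): cur=HOME back=0 fwd=1
After 7 (visit(G)): cur=G back=1 fwd=0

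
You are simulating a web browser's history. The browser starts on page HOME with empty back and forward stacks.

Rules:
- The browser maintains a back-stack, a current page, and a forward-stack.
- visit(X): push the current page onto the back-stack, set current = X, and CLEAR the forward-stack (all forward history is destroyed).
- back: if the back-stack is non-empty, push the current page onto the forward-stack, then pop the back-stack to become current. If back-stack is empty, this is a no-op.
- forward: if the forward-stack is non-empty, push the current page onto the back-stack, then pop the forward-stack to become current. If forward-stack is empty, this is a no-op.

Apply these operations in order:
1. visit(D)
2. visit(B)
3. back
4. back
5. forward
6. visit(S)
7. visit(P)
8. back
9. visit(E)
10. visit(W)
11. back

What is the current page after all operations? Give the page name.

Answer: E

Derivation:
After 1 (visit(D)): cur=D back=1 fwd=0
After 2 (visit(B)): cur=B back=2 fwd=0
After 3 (back): cur=D back=1 fwd=1
After 4 (back): cur=HOME back=0 fwd=2
After 5 (forward): cur=D back=1 fwd=1
After 6 (visit(S)): cur=S back=2 fwd=0
After 7 (visit(P)): cur=P back=3 fwd=0
After 8 (back): cur=S back=2 fwd=1
After 9 (visit(E)): cur=E back=3 fwd=0
After 10 (visit(W)): cur=W back=4 fwd=0
After 11 (back): cur=E back=3 fwd=1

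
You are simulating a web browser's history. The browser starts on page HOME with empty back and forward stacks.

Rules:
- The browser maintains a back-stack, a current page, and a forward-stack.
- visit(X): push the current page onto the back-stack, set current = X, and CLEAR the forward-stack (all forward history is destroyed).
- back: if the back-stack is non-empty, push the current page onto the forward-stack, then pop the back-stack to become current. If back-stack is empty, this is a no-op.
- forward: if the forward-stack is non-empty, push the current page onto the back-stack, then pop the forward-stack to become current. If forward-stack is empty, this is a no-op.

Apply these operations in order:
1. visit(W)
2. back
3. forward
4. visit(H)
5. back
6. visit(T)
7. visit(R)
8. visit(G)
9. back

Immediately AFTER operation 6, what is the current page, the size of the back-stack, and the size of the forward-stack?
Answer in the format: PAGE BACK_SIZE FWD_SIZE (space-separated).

After 1 (visit(W)): cur=W back=1 fwd=0
After 2 (back): cur=HOME back=0 fwd=1
After 3 (forward): cur=W back=1 fwd=0
After 4 (visit(H)): cur=H back=2 fwd=0
After 5 (back): cur=W back=1 fwd=1
After 6 (visit(T)): cur=T back=2 fwd=0

T 2 0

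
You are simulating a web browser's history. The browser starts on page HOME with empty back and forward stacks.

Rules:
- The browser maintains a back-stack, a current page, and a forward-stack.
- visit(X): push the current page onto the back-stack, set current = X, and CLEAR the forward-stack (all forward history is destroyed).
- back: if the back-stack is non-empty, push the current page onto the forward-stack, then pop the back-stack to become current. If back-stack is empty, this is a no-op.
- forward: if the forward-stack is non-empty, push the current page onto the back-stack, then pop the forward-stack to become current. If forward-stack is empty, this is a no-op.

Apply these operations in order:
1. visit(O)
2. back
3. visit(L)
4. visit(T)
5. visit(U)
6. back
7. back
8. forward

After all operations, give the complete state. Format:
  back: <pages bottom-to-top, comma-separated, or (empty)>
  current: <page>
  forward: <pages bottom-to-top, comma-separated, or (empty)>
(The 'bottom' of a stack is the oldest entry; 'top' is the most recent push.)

After 1 (visit(O)): cur=O back=1 fwd=0
After 2 (back): cur=HOME back=0 fwd=1
After 3 (visit(L)): cur=L back=1 fwd=0
After 4 (visit(T)): cur=T back=2 fwd=0
After 5 (visit(U)): cur=U back=3 fwd=0
After 6 (back): cur=T back=2 fwd=1
After 7 (back): cur=L back=1 fwd=2
After 8 (forward): cur=T back=2 fwd=1

Answer: back: HOME,L
current: T
forward: U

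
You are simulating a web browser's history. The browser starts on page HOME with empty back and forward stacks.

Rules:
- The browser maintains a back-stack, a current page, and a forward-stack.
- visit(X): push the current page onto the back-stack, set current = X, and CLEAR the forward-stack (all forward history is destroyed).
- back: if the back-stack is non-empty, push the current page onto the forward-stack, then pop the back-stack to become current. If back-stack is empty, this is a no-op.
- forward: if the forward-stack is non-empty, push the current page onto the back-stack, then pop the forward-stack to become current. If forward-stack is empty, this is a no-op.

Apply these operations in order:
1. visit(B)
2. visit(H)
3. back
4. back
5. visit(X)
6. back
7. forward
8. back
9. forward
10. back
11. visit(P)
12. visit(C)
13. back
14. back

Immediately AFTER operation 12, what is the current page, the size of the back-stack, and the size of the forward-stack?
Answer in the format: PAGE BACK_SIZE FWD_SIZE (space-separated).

After 1 (visit(B)): cur=B back=1 fwd=0
After 2 (visit(H)): cur=H back=2 fwd=0
After 3 (back): cur=B back=1 fwd=1
After 4 (back): cur=HOME back=0 fwd=2
After 5 (visit(X)): cur=X back=1 fwd=0
After 6 (back): cur=HOME back=0 fwd=1
After 7 (forward): cur=X back=1 fwd=0
After 8 (back): cur=HOME back=0 fwd=1
After 9 (forward): cur=X back=1 fwd=0
After 10 (back): cur=HOME back=0 fwd=1
After 11 (visit(P)): cur=P back=1 fwd=0
After 12 (visit(C)): cur=C back=2 fwd=0

C 2 0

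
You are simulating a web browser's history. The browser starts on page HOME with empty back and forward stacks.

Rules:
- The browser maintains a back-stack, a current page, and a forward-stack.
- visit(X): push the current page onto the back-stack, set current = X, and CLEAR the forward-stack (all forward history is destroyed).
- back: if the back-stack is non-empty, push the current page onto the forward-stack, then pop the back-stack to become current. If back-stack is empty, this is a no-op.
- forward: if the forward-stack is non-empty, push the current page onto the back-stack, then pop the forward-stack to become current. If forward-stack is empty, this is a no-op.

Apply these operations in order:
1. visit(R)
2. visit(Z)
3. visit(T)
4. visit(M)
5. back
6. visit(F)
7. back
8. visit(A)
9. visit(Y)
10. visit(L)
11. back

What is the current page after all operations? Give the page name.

Answer: Y

Derivation:
After 1 (visit(R)): cur=R back=1 fwd=0
After 2 (visit(Z)): cur=Z back=2 fwd=0
After 3 (visit(T)): cur=T back=3 fwd=0
After 4 (visit(M)): cur=M back=4 fwd=0
After 5 (back): cur=T back=3 fwd=1
After 6 (visit(F)): cur=F back=4 fwd=0
After 7 (back): cur=T back=3 fwd=1
After 8 (visit(A)): cur=A back=4 fwd=0
After 9 (visit(Y)): cur=Y back=5 fwd=0
After 10 (visit(L)): cur=L back=6 fwd=0
After 11 (back): cur=Y back=5 fwd=1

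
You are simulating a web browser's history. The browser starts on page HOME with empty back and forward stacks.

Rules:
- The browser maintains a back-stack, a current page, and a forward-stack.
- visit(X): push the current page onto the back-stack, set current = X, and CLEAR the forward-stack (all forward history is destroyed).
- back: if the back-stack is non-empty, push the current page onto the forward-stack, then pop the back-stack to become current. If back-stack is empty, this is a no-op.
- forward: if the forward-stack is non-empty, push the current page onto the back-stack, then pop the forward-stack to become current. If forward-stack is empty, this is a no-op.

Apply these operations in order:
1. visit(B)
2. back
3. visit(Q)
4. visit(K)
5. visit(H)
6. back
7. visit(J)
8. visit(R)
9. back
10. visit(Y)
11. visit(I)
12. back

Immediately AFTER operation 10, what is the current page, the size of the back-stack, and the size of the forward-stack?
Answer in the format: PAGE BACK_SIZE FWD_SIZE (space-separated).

After 1 (visit(B)): cur=B back=1 fwd=0
After 2 (back): cur=HOME back=0 fwd=1
After 3 (visit(Q)): cur=Q back=1 fwd=0
After 4 (visit(K)): cur=K back=2 fwd=0
After 5 (visit(H)): cur=H back=3 fwd=0
After 6 (back): cur=K back=2 fwd=1
After 7 (visit(J)): cur=J back=3 fwd=0
After 8 (visit(R)): cur=R back=4 fwd=0
After 9 (back): cur=J back=3 fwd=1
After 10 (visit(Y)): cur=Y back=4 fwd=0

Y 4 0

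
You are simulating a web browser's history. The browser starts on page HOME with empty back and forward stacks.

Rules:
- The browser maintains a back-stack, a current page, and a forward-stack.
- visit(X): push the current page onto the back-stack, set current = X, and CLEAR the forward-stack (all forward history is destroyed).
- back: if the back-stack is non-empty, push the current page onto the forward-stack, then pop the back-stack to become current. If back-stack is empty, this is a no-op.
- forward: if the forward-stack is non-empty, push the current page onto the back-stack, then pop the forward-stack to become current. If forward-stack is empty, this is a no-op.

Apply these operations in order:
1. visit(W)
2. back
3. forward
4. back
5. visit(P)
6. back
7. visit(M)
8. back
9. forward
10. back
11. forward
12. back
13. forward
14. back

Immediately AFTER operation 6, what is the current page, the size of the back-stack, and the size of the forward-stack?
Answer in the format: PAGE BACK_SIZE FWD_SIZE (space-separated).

After 1 (visit(W)): cur=W back=1 fwd=0
After 2 (back): cur=HOME back=0 fwd=1
After 3 (forward): cur=W back=1 fwd=0
After 4 (back): cur=HOME back=0 fwd=1
After 5 (visit(P)): cur=P back=1 fwd=0
After 6 (back): cur=HOME back=0 fwd=1

HOME 0 1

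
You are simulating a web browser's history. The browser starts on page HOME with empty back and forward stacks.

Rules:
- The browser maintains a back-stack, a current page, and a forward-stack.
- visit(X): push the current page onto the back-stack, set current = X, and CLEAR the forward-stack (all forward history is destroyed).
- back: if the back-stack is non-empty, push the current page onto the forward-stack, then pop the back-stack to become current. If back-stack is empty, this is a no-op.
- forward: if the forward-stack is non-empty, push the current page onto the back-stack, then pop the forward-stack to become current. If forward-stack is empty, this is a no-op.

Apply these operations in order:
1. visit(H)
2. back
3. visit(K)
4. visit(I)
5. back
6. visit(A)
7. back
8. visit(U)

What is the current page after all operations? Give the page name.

Answer: U

Derivation:
After 1 (visit(H)): cur=H back=1 fwd=0
After 2 (back): cur=HOME back=0 fwd=1
After 3 (visit(K)): cur=K back=1 fwd=0
After 4 (visit(I)): cur=I back=2 fwd=0
After 5 (back): cur=K back=1 fwd=1
After 6 (visit(A)): cur=A back=2 fwd=0
After 7 (back): cur=K back=1 fwd=1
After 8 (visit(U)): cur=U back=2 fwd=0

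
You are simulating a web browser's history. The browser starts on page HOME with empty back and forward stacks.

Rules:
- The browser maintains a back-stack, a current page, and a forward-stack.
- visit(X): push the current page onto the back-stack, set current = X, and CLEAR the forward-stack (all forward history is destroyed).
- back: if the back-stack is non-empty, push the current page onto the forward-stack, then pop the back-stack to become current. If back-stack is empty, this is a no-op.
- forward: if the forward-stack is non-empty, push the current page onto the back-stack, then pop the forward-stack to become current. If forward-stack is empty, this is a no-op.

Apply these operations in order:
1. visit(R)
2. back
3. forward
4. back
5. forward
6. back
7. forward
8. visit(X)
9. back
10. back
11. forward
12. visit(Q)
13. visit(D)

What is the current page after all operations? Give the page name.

After 1 (visit(R)): cur=R back=1 fwd=0
After 2 (back): cur=HOME back=0 fwd=1
After 3 (forward): cur=R back=1 fwd=0
After 4 (back): cur=HOME back=0 fwd=1
After 5 (forward): cur=R back=1 fwd=0
After 6 (back): cur=HOME back=0 fwd=1
After 7 (forward): cur=R back=1 fwd=0
After 8 (visit(X)): cur=X back=2 fwd=0
After 9 (back): cur=R back=1 fwd=1
After 10 (back): cur=HOME back=0 fwd=2
After 11 (forward): cur=R back=1 fwd=1
After 12 (visit(Q)): cur=Q back=2 fwd=0
After 13 (visit(D)): cur=D back=3 fwd=0

Answer: D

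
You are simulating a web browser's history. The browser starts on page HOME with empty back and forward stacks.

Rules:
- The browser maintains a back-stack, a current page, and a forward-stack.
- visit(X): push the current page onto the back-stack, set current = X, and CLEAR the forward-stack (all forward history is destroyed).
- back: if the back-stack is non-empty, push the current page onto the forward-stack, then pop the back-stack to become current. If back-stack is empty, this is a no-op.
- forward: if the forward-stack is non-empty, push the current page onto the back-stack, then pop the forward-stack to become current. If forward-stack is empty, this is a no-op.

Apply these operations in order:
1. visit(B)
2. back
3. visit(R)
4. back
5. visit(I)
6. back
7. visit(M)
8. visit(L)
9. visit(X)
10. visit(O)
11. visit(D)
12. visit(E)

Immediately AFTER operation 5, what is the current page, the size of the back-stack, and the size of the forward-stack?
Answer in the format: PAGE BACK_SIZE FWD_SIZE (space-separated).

After 1 (visit(B)): cur=B back=1 fwd=0
After 2 (back): cur=HOME back=0 fwd=1
After 3 (visit(R)): cur=R back=1 fwd=0
After 4 (back): cur=HOME back=0 fwd=1
After 5 (visit(I)): cur=I back=1 fwd=0

I 1 0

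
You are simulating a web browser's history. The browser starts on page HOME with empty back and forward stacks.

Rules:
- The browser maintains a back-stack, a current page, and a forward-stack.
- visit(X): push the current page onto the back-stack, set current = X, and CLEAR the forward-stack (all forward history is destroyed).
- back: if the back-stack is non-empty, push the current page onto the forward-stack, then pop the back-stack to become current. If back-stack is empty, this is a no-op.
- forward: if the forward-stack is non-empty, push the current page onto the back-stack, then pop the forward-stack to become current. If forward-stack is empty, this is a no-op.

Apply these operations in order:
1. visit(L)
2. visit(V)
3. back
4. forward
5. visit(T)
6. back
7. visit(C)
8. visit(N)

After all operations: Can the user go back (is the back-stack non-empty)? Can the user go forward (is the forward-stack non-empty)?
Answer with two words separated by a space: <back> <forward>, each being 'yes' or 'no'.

Answer: yes no

Derivation:
After 1 (visit(L)): cur=L back=1 fwd=0
After 2 (visit(V)): cur=V back=2 fwd=0
After 3 (back): cur=L back=1 fwd=1
After 4 (forward): cur=V back=2 fwd=0
After 5 (visit(T)): cur=T back=3 fwd=0
After 6 (back): cur=V back=2 fwd=1
After 7 (visit(C)): cur=C back=3 fwd=0
After 8 (visit(N)): cur=N back=4 fwd=0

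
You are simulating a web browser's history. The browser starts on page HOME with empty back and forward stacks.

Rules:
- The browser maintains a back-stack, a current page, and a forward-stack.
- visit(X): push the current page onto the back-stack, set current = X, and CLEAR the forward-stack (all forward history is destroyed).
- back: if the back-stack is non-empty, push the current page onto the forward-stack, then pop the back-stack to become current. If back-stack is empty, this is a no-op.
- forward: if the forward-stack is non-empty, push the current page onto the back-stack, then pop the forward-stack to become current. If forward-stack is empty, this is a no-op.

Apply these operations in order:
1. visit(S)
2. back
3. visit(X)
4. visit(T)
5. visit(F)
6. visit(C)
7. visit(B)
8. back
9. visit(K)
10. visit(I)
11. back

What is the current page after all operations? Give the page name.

After 1 (visit(S)): cur=S back=1 fwd=0
After 2 (back): cur=HOME back=0 fwd=1
After 3 (visit(X)): cur=X back=1 fwd=0
After 4 (visit(T)): cur=T back=2 fwd=0
After 5 (visit(F)): cur=F back=3 fwd=0
After 6 (visit(C)): cur=C back=4 fwd=0
After 7 (visit(B)): cur=B back=5 fwd=0
After 8 (back): cur=C back=4 fwd=1
After 9 (visit(K)): cur=K back=5 fwd=0
After 10 (visit(I)): cur=I back=6 fwd=0
After 11 (back): cur=K back=5 fwd=1

Answer: K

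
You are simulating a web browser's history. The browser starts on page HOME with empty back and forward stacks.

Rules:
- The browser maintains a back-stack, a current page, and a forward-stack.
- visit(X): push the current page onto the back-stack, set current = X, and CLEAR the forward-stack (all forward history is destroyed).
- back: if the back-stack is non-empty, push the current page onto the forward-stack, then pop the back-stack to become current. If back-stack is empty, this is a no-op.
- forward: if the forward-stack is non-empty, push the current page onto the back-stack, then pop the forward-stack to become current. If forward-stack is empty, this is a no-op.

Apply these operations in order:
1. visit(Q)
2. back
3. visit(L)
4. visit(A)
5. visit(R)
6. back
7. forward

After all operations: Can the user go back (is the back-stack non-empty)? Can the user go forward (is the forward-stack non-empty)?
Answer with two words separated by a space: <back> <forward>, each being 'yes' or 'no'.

After 1 (visit(Q)): cur=Q back=1 fwd=0
After 2 (back): cur=HOME back=0 fwd=1
After 3 (visit(L)): cur=L back=1 fwd=0
After 4 (visit(A)): cur=A back=2 fwd=0
After 5 (visit(R)): cur=R back=3 fwd=0
After 6 (back): cur=A back=2 fwd=1
After 7 (forward): cur=R back=3 fwd=0

Answer: yes no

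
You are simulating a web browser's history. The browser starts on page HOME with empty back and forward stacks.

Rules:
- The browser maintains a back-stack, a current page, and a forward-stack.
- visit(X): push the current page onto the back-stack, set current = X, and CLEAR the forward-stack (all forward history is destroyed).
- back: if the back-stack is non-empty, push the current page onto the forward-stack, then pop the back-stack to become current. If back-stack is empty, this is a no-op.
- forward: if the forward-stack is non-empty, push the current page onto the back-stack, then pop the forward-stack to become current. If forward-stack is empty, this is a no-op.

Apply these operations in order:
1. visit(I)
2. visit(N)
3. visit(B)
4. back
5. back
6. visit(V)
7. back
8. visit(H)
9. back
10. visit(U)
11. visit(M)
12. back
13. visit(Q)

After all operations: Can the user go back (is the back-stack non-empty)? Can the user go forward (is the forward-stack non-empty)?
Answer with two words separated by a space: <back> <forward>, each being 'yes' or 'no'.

Answer: yes no

Derivation:
After 1 (visit(I)): cur=I back=1 fwd=0
After 2 (visit(N)): cur=N back=2 fwd=0
After 3 (visit(B)): cur=B back=3 fwd=0
After 4 (back): cur=N back=2 fwd=1
After 5 (back): cur=I back=1 fwd=2
After 6 (visit(V)): cur=V back=2 fwd=0
After 7 (back): cur=I back=1 fwd=1
After 8 (visit(H)): cur=H back=2 fwd=0
After 9 (back): cur=I back=1 fwd=1
After 10 (visit(U)): cur=U back=2 fwd=0
After 11 (visit(M)): cur=M back=3 fwd=0
After 12 (back): cur=U back=2 fwd=1
After 13 (visit(Q)): cur=Q back=3 fwd=0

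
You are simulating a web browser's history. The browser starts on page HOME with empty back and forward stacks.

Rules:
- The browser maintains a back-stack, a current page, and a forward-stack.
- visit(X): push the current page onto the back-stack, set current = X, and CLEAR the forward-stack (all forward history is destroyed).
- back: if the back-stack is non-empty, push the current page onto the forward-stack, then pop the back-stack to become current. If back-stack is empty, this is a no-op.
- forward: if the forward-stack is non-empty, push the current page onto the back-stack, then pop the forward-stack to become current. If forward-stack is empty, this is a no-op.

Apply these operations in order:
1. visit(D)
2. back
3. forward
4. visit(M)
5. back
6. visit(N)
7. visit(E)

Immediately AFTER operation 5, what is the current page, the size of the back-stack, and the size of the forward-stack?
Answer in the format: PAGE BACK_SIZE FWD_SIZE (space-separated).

After 1 (visit(D)): cur=D back=1 fwd=0
After 2 (back): cur=HOME back=0 fwd=1
After 3 (forward): cur=D back=1 fwd=0
After 4 (visit(M)): cur=M back=2 fwd=0
After 5 (back): cur=D back=1 fwd=1

D 1 1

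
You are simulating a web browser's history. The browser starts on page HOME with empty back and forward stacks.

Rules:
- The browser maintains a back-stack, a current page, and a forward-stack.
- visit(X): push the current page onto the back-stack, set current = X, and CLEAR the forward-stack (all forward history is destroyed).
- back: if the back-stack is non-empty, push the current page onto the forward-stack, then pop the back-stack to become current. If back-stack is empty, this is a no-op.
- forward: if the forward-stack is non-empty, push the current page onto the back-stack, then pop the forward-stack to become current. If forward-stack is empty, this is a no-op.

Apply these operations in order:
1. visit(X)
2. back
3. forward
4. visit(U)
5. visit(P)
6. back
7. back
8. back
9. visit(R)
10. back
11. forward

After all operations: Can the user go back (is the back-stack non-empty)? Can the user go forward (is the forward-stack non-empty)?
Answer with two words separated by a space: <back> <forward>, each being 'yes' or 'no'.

After 1 (visit(X)): cur=X back=1 fwd=0
After 2 (back): cur=HOME back=0 fwd=1
After 3 (forward): cur=X back=1 fwd=0
After 4 (visit(U)): cur=U back=2 fwd=0
After 5 (visit(P)): cur=P back=3 fwd=0
After 6 (back): cur=U back=2 fwd=1
After 7 (back): cur=X back=1 fwd=2
After 8 (back): cur=HOME back=0 fwd=3
After 9 (visit(R)): cur=R back=1 fwd=0
After 10 (back): cur=HOME back=0 fwd=1
After 11 (forward): cur=R back=1 fwd=0

Answer: yes no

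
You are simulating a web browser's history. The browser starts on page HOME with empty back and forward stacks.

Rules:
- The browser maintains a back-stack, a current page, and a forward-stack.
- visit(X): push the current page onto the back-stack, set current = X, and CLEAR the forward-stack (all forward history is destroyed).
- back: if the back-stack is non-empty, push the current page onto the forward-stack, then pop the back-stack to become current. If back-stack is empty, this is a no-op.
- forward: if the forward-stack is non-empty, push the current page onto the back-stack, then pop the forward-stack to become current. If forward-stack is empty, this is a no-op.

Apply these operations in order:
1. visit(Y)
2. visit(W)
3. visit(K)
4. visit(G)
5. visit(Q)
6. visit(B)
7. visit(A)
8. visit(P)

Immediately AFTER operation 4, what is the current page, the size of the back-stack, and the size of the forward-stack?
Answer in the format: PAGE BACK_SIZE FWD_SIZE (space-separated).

After 1 (visit(Y)): cur=Y back=1 fwd=0
After 2 (visit(W)): cur=W back=2 fwd=0
After 3 (visit(K)): cur=K back=3 fwd=0
After 4 (visit(G)): cur=G back=4 fwd=0

G 4 0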